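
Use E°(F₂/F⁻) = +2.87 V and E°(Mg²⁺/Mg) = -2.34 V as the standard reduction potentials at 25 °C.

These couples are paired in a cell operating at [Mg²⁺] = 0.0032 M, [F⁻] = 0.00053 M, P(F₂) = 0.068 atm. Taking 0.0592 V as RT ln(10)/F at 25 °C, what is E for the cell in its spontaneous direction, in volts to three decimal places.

F₂/F⁻ is the cathode (higher E°), Mg²⁺/Mg the anode: E°cell = +2.87 − (-2.34) = +5.21 V, n = 2.
Overall: F₂(g) + Mg(s) → 2 F⁻(aq) + Mg²⁺(aq)
Q = [F⁻]^2·[Mg²⁺] / (P(F₂)); log Q = -7.879.
E = E° − (0.0592/n) log Q = +5.21 − (0.0592/2)(-7.879) = +5.443 V.

+5.443 V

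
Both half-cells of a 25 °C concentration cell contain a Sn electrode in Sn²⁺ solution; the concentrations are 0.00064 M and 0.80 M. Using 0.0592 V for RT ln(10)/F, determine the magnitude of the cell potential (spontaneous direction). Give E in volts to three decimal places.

For a concentration cell E°cell = 0. The 0.80 M side is the cathode (reduction is favoured where [Sn²⁺] is higher).
With n = 2, E = −(0.0592/2) log([Sn²⁺]ₐₙ/[Sn²⁺]꜀ₐₜ) = −(0.0592/2) log(0.00064/0.8) = −(0.0592/2)(-3.097) = +0.092 V.

+0.092 V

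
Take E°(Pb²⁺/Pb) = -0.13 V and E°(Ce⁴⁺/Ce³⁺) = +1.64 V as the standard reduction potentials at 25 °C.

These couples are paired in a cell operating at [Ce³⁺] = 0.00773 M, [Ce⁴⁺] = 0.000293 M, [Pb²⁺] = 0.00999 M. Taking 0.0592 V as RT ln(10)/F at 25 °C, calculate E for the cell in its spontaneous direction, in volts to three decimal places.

+1.745 V

Ce⁴⁺/Ce³⁺ is the cathode (higher E°), Pb²⁺/Pb the anode: E°cell = +1.64 − (-0.13) = +1.77 V, n = 2.
Overall: 2 Ce⁴⁺(aq) + Pb(s) → 2 Ce³⁺(aq) + Pb²⁺(aq)
Q = [Ce³⁺]^2·[Pb²⁺] / ([Ce⁴⁺]^2); log Q = 0.842.
E = E° − (0.0592/n) log Q = +1.77 − (0.0592/2)(0.842) = +1.745 V.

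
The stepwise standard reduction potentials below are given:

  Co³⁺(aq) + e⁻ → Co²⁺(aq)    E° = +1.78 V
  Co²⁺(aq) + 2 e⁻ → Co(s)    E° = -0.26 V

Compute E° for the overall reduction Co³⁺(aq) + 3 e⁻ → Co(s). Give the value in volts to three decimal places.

+0.420 V

Adding the free-energy changes (−nFE°) of the two steps gives −n₃FE°₃ = −n₁FE°₁ − n₂FE°₂.
E°₃ = (1×+1.78 + 2×-0.26) / 3 = (+1.260) / 3 = +0.420 V.
Simply averaging or adding the two E° values would be wrong; the electron-weighted sum is required.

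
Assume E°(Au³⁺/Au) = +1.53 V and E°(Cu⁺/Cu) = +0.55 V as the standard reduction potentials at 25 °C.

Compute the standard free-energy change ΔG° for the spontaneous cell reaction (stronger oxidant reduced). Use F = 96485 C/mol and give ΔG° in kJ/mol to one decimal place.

-283.7 kJ/mol

Au³⁺/Au (E° = +1.53 V) is the cathode; Cu⁺/Cu (E° = +0.55 V) is the anode, so E°cell = +0.98 V.
Balancing electrons gives n = 3 (lcm of 3 and 1).
ΔG° = −nFE° = −(3)(96485)(+0.98) = -283,666 J = -283.7 kJ/mol.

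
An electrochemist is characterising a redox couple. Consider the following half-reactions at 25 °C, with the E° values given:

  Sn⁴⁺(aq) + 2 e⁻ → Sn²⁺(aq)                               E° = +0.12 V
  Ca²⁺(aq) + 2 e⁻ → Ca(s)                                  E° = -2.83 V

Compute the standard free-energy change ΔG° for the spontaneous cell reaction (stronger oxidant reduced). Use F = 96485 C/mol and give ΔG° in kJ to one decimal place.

Sn⁴⁺/Sn²⁺ (E° = +0.12 V) is the cathode; Ca²⁺/Ca (E° = -2.83 V) is the anode, so E°cell = +2.95 V.
Balancing electrons gives n = 2 (lcm of 2 and 2).
ΔG° = −nFE° = −(2)(96485)(+2.95) = -569,262 J = -569.3 kJ.

-569.3 kJ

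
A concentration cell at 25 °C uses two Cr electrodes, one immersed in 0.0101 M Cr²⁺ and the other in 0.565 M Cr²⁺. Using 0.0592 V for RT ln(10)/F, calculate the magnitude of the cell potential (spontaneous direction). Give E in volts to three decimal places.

For a concentration cell E°cell = 0. The 0.565 M side is the cathode (reduction is favoured where [Cr²⁺] is higher).
With n = 2, E = −(0.0592/2) log([Cr²⁺]ₐₙ/[Cr²⁺]꜀ₐₜ) = −(0.0592/2) log(0.0101/0.565) = −(0.0592/2)(-1.748) = +0.052 V.

+0.052 V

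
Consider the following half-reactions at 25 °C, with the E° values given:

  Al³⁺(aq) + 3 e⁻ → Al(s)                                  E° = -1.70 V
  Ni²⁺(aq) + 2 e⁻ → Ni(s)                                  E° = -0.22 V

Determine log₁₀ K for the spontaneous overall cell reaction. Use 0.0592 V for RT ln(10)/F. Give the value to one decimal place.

150.0

Cathode: Ni²⁺/Ni; anode: Al³⁺/Al. E°cell = +1.48 V, n = 6.
log K = nE°cell / 0.0592 = (6)(+1.48) / 0.0592 = 150.0.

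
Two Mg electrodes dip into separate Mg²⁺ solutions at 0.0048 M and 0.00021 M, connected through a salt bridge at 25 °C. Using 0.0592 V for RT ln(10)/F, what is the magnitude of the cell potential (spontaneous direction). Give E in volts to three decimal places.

For a concentration cell E°cell = 0. The 0.0048 M side is the cathode (reduction is favoured where [Mg²⁺] is higher).
With n = 2, E = −(0.0592/2) log([Mg²⁺]ₐₙ/[Mg²⁺]꜀ₐₜ) = −(0.0592/2) log(0.00021/0.0048) = −(0.0592/2)(-1.359) = +0.040 V.

+0.040 V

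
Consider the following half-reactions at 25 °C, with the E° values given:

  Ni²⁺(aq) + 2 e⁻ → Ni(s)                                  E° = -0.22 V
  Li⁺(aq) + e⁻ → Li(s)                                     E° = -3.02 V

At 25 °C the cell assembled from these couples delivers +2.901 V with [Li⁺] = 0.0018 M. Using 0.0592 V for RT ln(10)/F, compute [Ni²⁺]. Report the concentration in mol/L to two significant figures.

Ni²⁺/Ni is the cathode, Li⁺/Li the anode: E°cell = +2.80 V, n = 2.
Overall reaction: Ni²⁺(aq) + 2 Li(s) → Ni(s) + 2 Li⁺(aq); Q = [Li⁺]^2/[Ni²⁺]^1.
From E = E° − (0.0592/n) log Q: log Q = (E° − E)·n/0.0592 = (+2.80 − (+2.901))·2/0.0592 = -3.4122.
So 1·log[Ni²⁺] = 2·log(0.0018) − log Q = -5.4895 − (-3.4122) = -2.0773; [Ni²⁺] = 10^(-2.0773) ≈ 0.0084 M.

0.0084 M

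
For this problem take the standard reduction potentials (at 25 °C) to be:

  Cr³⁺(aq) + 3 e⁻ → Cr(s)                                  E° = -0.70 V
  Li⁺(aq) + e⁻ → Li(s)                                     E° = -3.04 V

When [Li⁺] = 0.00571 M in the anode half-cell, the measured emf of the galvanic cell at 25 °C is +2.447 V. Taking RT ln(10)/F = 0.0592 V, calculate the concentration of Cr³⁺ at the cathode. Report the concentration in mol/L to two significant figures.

Cr³⁺/Cr is the cathode, Li⁺/Li the anode: E°cell = +2.34 V, n = 3.
Overall reaction: Cr³⁺(aq) + 3 Li(s) → Cr(s) + 3 Li⁺(aq); Q = [Li⁺]^3/[Cr³⁺]^1.
From E = E° − (0.0592/n) log Q: log Q = (E° − E)·n/0.0592 = (+2.34 − (+2.447))·3/0.0592 = -5.4223.
So 1·log[Cr³⁺] = 3·log(0.00571) − log Q = -6.7301 − (-5.4223) = -1.3078; [Cr³⁺] = 10^(-1.3078) ≈ 0.049 M.

0.049 M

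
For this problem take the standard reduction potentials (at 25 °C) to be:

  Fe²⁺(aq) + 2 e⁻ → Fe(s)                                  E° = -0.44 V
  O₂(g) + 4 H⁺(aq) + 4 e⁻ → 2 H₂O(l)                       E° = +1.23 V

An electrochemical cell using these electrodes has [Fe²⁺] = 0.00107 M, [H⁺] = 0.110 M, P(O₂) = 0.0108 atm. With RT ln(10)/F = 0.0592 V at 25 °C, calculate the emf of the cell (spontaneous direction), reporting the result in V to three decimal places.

+1.672 V

O₂/H₂O is the cathode (higher E°), Fe²⁺/Fe the anode: E°cell = +1.23 − (-0.44) = +1.67 V, n = 4.
Overall: O₂(g) + 4 H⁺(aq) + 2 Fe(s) → 2 H₂O(l) + 2 Fe²⁺(aq)
Q = [Fe²⁺]^2 / (P(O₂)·[H⁺]^4); log Q = -0.140.
E = E° − (0.0592/n) log Q = +1.67 − (0.0592/4)(-0.140) = +1.672 V.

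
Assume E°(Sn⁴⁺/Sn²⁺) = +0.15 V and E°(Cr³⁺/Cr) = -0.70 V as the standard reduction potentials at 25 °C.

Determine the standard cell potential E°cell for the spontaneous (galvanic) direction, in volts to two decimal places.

The Sn⁴⁺/Sn²⁺ couple has the higher reduction potential, so it is the cathode; Cr³⁺/Cr is oxidised at the anode.
E°cell = E°(cathode) − E°(anode) = (+0.15) − (-0.70) = +0.85 V.
Since E°cell > 0, the reaction is spontaneous under standard conditions.

+0.85 V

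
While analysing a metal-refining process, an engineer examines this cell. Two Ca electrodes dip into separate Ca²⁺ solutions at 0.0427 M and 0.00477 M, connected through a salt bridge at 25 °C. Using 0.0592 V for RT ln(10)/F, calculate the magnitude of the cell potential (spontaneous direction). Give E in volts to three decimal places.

For a concentration cell E°cell = 0. The 0.0427 M side is the cathode (reduction is favoured where [Ca²⁺] is higher).
With n = 2, E = −(0.0592/2) log([Ca²⁺]ₐₙ/[Ca²⁺]꜀ₐₜ) = −(0.0592/2) log(0.00477/0.0427) = −(0.0592/2)(-0.952) = +0.028 V.

+0.028 V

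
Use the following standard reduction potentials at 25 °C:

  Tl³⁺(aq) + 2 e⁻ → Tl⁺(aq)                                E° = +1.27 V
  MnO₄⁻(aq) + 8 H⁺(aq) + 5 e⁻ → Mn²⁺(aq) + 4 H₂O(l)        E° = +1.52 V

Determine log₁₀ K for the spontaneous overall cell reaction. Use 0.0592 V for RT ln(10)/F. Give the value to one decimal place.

Cathode: MnO₄⁻/Mn²⁺; anode: Tl³⁺/Tl⁺. E°cell = +0.25 V, n = 10.
log K = nE°cell / 0.0592 = (10)(+0.25) / 0.0592 = 42.2.

42.2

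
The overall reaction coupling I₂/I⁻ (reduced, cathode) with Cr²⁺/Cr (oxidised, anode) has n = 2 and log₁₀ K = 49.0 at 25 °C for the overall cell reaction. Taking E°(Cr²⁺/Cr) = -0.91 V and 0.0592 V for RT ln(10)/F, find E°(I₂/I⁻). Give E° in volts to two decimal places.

+0.54 V

E°cell = (0.0592/n)·log K = (0.0592/2)(49.0) = +1.450 V.
Since I₂/I⁻ is the cathode and Cr²⁺/Cr the anode, E°cell = E°(I₂/I⁻) − E°(Cr²⁺/Cr).
So E°(I₂/I⁻) = E°cell + E°(Cr²⁺/Cr) = +1.450 + (-0.91) = +0.54 V.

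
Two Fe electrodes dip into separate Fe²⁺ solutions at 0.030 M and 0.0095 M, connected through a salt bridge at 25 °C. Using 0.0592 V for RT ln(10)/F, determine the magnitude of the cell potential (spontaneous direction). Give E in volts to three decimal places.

+0.015 V

For a concentration cell E°cell = 0. The 0.030 M side is the cathode (reduction is favoured where [Fe²⁺] is higher).
With n = 2, E = −(0.0592/2) log([Fe²⁺]ₐₙ/[Fe²⁺]꜀ₐₜ) = −(0.0592/2) log(0.0095/0.03) = −(0.0592/2)(-0.499) = +0.015 V.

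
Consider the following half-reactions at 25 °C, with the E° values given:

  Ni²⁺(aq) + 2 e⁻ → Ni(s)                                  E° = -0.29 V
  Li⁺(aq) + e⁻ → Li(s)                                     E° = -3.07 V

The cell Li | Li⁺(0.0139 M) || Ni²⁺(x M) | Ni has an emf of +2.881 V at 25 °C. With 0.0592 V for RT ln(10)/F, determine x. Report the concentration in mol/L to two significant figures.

Ni²⁺/Ni is the cathode, Li⁺/Li the anode: E°cell = +2.78 V, n = 2.
Overall reaction: Ni²⁺(aq) + 2 Li(s) → Ni(s) + 2 Li⁺(aq); Q = [Li⁺]^2/[Ni²⁺]^1.
From E = E° − (0.0592/n) log Q: log Q = (E° − E)·n/0.0592 = (+2.78 − (+2.881))·2/0.0592 = -3.4122.
So 1·log[Ni²⁺] = 2·log(0.0139) − log Q = -3.7140 − (-3.4122) = -0.3018; [Ni²⁺] = 10^(-0.3018) ≈ 0.50 M.

0.50 M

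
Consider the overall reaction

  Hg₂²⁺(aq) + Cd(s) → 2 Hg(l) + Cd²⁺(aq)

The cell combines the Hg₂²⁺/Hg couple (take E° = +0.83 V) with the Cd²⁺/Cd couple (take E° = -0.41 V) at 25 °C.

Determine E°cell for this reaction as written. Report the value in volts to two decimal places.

The Hg₂²⁺/Hg couple has the higher reduction potential, so it is the cathode; Cd²⁺/Cd is oxidised at the anode.
E°cell = E°(cathode) − E°(anode) = (+0.83) − (-0.41) = +1.24 V.

+1.24 V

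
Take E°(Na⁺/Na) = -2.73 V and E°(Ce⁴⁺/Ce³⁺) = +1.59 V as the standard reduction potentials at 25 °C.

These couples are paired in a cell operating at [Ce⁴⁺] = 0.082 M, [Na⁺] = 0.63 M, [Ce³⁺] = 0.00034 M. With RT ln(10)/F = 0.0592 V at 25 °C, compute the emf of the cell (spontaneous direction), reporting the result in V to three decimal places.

+4.473 V

Ce⁴⁺/Ce³⁺ is the cathode (higher E°), Na⁺/Na the anode: E°cell = +1.59 − (-2.73) = +4.32 V, n = 1.
Overall: Ce⁴⁺(aq) + Na(s) → Ce³⁺(aq) + Na⁺(aq)
Q = [Ce³⁺]·[Na⁺] / ([Ce⁴⁺]); log Q = -2.583.
E = E° − (0.0592/n) log Q = +4.32 − (0.0592/1)(-2.583) = +4.473 V.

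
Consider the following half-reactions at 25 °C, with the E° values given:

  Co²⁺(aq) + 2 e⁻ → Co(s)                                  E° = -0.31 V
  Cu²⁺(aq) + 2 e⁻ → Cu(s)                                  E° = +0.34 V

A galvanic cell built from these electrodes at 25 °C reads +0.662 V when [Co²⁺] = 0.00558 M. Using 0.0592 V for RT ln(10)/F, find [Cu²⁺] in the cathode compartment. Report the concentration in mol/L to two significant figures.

Cu²⁺/Cu is the cathode, Co²⁺/Co the anode: E°cell = +0.65 V, n = 2.
Overall reaction: Cu²⁺(aq) + Co(s) → Cu(s) + Co²⁺(aq); Q = [Co²⁺]^1/[Cu²⁺]^1.
From E = E° − (0.0592/n) log Q: log Q = (E° − E)·n/0.0592 = (+0.65 − (+0.662))·2/0.0592 = -0.4054.
So 1·log[Cu²⁺] = 1·log(0.00558) − log Q = -2.2534 − (-0.4054) = -1.8480; [Cu²⁺] = 10^(-1.8480) ≈ 0.014 M.

0.014 M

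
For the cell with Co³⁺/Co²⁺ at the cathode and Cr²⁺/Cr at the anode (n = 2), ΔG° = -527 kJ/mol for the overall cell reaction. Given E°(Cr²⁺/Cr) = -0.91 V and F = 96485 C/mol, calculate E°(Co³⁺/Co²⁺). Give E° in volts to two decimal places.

+1.82 V

E°cell = −ΔG°/(nF) = −(-527×10³)/((2)(96485)) = +2.731 V.
Since Co³⁺/Co²⁺ is the cathode and Cr²⁺/Cr the anode, E°cell = E°(Co³⁺/Co²⁺) − E°(Cr²⁺/Cr).
So E°(Co³⁺/Co²⁺) = E°cell + E°(Cr²⁺/Cr) = +2.731 + (-0.91) = +1.82 V.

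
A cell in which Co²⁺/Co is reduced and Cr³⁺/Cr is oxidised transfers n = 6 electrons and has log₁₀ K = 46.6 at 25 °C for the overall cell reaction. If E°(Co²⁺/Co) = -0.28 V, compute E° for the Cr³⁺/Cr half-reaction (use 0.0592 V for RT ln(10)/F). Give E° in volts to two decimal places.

-0.74 V

E°cell = (0.0592/n)·log K = (0.0592/6)(46.6) = +0.460 V.
Since Co²⁺/Co is the cathode and Cr³⁺/Cr the anode, E°cell = E°(Co²⁺/Co) − E°(Cr³⁺/Cr).
So E°(Cr³⁺/Cr) = E°(Co²⁺/Co) − E°cell = (-0.28) − (+0.460) = -0.74 V.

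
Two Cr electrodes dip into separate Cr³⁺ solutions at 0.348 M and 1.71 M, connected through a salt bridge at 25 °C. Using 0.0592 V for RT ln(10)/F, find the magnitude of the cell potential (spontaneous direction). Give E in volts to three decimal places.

For a concentration cell E°cell = 0. The 1.71 M side is the cathode (reduction is favoured where [Cr³⁺] is higher).
With n = 3, E = −(0.0592/3) log([Cr³⁺]ₐₙ/[Cr³⁺]꜀ₐₜ) = −(0.0592/3) log(0.348/1.71) = −(0.0592/3)(-0.691) = +0.014 V.

+0.014 V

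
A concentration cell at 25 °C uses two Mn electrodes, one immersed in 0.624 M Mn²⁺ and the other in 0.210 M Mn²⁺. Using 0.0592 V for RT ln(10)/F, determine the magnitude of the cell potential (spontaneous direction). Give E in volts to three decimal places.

+0.014 V

For a concentration cell E°cell = 0. The 0.624 M side is the cathode (reduction is favoured where [Mn²⁺] is higher).
With n = 2, E = −(0.0592/2) log([Mn²⁺]ₐₙ/[Mn²⁺]꜀ₐₜ) = −(0.0592/2) log(0.21/0.624) = −(0.0592/2)(-0.473) = +0.014 V.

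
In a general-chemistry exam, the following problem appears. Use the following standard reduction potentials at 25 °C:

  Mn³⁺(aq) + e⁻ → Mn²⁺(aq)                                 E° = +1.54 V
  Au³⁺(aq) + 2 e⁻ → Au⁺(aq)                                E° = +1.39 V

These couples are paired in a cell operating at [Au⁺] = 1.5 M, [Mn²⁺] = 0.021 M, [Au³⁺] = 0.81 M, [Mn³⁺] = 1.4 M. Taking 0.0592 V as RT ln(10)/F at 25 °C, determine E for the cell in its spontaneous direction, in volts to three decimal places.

Mn³⁺/Mn²⁺ is the cathode (higher E°), Au³⁺/Au⁺ the anode: E°cell = +1.54 − (+1.39) = +0.15 V, n = 2.
Overall: 2 Mn³⁺(aq) + Au⁺(aq) → 2 Mn²⁺(aq) + Au³⁺(aq)
Q = [Mn²⁺]^2·[Au³⁺] / ([Mn³⁺]^2·[Au⁺]); log Q = -3.915.
E = E° − (0.0592/n) log Q = +0.15 − (0.0592/2)(-3.915) = +0.266 V.

+0.266 V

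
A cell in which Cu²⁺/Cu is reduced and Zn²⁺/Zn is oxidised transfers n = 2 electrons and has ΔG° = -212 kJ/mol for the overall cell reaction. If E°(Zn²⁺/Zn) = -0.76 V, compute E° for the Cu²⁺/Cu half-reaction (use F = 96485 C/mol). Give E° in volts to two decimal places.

+0.34 V

E°cell = −ΔG°/(nF) = −(-212×10³)/((2)(96485)) = +1.099 V.
Since Cu²⁺/Cu is the cathode and Zn²⁺/Zn the anode, E°cell = E°(Cu²⁺/Cu) − E°(Zn²⁺/Zn).
So E°(Cu²⁺/Cu) = E°cell + E°(Zn²⁺/Zn) = +1.099 + (-0.76) = +0.34 V.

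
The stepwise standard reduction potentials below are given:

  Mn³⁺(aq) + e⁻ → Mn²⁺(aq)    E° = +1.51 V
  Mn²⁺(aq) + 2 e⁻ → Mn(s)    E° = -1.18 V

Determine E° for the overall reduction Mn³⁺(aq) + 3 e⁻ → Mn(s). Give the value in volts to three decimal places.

Adding the free-energy changes (−nFE°) of the two steps gives −n₃FE°₃ = −n₁FE°₁ − n₂FE°₂.
E°₃ = (1×+1.51 + 2×-1.18) / 3 = (-0.850) / 3 = -0.283 V.

-0.283 V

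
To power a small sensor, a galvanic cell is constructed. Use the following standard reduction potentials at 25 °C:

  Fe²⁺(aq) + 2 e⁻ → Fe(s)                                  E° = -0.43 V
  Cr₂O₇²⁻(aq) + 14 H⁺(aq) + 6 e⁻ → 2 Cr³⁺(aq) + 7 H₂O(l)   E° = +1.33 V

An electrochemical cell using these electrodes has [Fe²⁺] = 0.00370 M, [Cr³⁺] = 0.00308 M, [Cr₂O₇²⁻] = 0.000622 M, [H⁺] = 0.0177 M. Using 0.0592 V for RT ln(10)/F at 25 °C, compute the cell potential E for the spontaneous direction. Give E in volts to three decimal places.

Cr₂O₇²⁻/Cr³⁺ is the cathode (higher E°), Fe²⁺/Fe the anode: E°cell = +1.33 − (-0.43) = +1.76 V, n = 6.
Overall: Cr₂O₇²⁻(aq) + 14 H⁺(aq) + 3 Fe(s) → 2 Cr³⁺(aq) + 7 H₂O(l) + 3 Fe²⁺(aq)
Q = [Cr³⁺]^2·[Fe²⁺]^3 / ([Cr₂O₇²⁻]·[H⁺]^14); log Q = 15.416.
E = E° − (0.0592/n) log Q = +1.76 − (0.0592/6)(15.416) = +1.608 V.

+1.608 V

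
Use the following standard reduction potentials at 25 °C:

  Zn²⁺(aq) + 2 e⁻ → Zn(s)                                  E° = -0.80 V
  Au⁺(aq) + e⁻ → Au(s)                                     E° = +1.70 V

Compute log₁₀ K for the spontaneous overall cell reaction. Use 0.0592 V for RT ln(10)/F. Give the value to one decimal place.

Cathode: Au⁺/Au; anode: Zn²⁺/Zn. E°cell = +2.50 V, n = 2.
log K = nE°cell / 0.0592 = (2)(+2.50) / 0.0592 = 84.5.

84.5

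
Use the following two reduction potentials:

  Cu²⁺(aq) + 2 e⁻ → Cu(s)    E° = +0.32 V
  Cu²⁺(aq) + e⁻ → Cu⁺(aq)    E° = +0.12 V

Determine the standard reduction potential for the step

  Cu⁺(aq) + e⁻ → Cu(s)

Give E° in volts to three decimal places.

Sequential free energies add, so n₃E°₃ = n₁E°₁ + n₂E°₂.
With n₃ = 2, and the known step contributing 1×(+0.12) V, the unknown satisfies 1·E° = 2×(+0.32) − 1×(+0.12) = +0.520.
E° = +0.520 / 1 = +0.520 V.

+0.520 V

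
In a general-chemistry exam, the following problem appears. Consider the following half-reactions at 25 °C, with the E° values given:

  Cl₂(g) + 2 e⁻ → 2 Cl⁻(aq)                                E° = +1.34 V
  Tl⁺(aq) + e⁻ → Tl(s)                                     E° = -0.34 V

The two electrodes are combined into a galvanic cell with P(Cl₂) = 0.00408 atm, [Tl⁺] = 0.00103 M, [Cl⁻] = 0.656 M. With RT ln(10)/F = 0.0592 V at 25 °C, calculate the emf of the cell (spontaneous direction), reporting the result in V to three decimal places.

Cl₂/Cl⁻ is the cathode (higher E°), Tl⁺/Tl the anode: E°cell = +1.34 − (-0.34) = +1.68 V, n = 2.
Overall: Cl₂(g) + 2 Tl(s) → 2 Cl⁻(aq) + 2 Tl⁺(aq)
Q = [Cl⁻]^2·[Tl⁺]^2 / (P(Cl₂)); log Q = -3.951.
E = E° − (0.0592/n) log Q = +1.68 − (0.0592/2)(-3.951) = +1.797 V.

+1.797 V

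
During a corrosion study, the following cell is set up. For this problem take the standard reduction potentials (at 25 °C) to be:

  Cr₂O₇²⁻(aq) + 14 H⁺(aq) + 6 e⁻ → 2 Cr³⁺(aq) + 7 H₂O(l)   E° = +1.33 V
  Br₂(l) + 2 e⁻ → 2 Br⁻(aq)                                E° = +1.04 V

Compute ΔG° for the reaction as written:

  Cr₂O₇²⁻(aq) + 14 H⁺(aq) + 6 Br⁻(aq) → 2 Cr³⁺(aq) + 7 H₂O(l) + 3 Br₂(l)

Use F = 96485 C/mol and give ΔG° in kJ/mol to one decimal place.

-167.9 kJ/mol

As written, Cr₂O₇²⁻/Cr³⁺ is reduced (cathode) and Br₂/Br⁻ is oxidised (anode), so E°cell = (+1.33) − (+1.04) = +0.29 V.
Balancing electrons gives n = 6.
ΔG° = −nFE° = −(6)(96485)(+0.29) = -167,884 J = -167.9 kJ/mol.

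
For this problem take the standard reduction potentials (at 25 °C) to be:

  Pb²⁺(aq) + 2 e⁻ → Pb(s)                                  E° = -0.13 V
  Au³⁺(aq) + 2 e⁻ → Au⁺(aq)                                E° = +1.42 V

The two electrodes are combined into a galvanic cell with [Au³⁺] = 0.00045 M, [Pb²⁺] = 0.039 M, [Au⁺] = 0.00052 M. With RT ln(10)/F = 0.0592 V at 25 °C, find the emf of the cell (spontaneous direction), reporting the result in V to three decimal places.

Au³⁺/Au⁺ is the cathode (higher E°), Pb²⁺/Pb the anode: E°cell = +1.42 − (-0.13) = +1.55 V, n = 2.
Overall: Au³⁺(aq) + Pb(s) → Au⁺(aq) + Pb²⁺(aq)
Q = [Au⁺]·[Pb²⁺] / ([Au³⁺]); log Q = -1.346.
E = E° − (0.0592/n) log Q = +1.55 − (0.0592/2)(-1.346) = +1.590 V.

+1.590 V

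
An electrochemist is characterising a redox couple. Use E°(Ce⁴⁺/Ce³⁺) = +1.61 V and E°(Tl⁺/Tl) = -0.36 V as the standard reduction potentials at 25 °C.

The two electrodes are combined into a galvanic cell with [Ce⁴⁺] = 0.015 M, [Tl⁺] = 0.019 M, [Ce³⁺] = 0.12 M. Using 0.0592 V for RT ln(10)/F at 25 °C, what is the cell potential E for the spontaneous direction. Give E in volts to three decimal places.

+2.018 V

Ce⁴⁺/Ce³⁺ is the cathode (higher E°), Tl⁺/Tl the anode: E°cell = +1.61 − (-0.36) = +1.97 V, n = 1.
Overall: Ce⁴⁺(aq) + Tl(s) → Ce³⁺(aq) + Tl⁺(aq)
Q = [Ce³⁺]·[Tl⁺] / ([Ce⁴⁺]); log Q = -0.818.
E = E° − (0.0592/n) log Q = +1.97 − (0.0592/1)(-0.818) = +2.018 V.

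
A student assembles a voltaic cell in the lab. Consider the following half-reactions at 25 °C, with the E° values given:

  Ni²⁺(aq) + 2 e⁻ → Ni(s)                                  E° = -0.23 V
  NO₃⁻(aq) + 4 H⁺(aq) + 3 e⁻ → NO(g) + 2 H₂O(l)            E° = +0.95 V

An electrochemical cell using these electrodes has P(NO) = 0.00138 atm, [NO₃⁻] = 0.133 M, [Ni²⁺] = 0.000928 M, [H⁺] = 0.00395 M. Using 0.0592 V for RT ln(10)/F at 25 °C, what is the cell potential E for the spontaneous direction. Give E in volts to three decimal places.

+1.119 V

NO₃⁻/NO is the cathode (higher E°), Ni²⁺/Ni the anode: E°cell = +0.95 − (-0.23) = +1.18 V, n = 6.
Overall: 2 NO₃⁻(aq) + 8 H⁺(aq) + 3 Ni(s) → 2 NO(g) + 4 H₂O(l) + 3 Ni²⁺(aq)
Q = P(NO)^2·[Ni²⁺]^3 / ([NO₃⁻]^2·[H⁺]^8); log Q = 6.162.
E = E° − (0.0592/n) log Q = +1.18 − (0.0592/6)(6.162) = +1.119 V.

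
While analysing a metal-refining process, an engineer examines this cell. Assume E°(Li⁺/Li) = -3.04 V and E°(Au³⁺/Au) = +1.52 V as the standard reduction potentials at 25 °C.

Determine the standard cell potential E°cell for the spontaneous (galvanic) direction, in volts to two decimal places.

+4.56 V

The Au³⁺/Au couple has the higher reduction potential, so it is the cathode; Li⁺/Li is oxidised at the anode.
E°cell = E°(cathode) − E°(anode) = (+1.52) − (-3.04) = +4.56 V.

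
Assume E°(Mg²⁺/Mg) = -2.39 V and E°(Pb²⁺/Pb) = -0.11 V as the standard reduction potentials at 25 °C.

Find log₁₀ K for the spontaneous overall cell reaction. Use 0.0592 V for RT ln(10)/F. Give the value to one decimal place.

Cathode: Pb²⁺/Pb; anode: Mg²⁺/Mg. E°cell = +2.28 V, n = 2.
log K = nE°cell / 0.0592 = (2)(+2.28) / 0.0592 = 77.0.

77.0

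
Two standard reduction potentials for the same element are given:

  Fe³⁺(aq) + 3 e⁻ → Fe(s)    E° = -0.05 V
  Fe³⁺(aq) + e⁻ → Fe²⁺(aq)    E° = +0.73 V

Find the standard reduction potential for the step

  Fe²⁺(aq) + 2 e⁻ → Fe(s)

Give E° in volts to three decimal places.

-0.440 V

Sequential free energies add, so n₃E°₃ = n₁E°₁ + n₂E°₂.
With n₃ = 3, and the known step contributing 1×(+0.73) V, the unknown satisfies 2·E° = 3×(-0.05) − 1×(+0.73) = -0.880.
E° = -0.880 / 2 = -0.440 V.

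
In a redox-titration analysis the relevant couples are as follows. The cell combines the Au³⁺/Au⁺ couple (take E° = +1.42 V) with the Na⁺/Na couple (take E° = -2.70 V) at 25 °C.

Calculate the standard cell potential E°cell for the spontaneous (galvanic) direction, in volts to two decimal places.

The Au³⁺/Au⁺ couple has the higher reduction potential, so it is the cathode; Na⁺/Na is oxidised at the anode.
E°cell = E°(cathode) − E°(anode) = (+1.42) − (-2.70) = +4.12 V.

+4.12 V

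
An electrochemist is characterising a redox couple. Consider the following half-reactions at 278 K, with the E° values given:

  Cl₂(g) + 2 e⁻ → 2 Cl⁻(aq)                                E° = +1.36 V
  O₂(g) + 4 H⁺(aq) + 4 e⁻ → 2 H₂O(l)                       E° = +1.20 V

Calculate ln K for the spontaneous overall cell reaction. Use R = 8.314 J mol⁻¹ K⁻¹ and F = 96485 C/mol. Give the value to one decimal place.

26.7

Cathode: Cl₂/Cl⁻; anode: O₂/H₂O. E°cell = (+1.36) − (+1.20) = +0.16 V, with n = 4.
ΔG° = −nFE° = −RT ln K, so ln K = nFE°/(RT) = (4)(96485)(+0.16) / ((8.314)(278)) = 26.717.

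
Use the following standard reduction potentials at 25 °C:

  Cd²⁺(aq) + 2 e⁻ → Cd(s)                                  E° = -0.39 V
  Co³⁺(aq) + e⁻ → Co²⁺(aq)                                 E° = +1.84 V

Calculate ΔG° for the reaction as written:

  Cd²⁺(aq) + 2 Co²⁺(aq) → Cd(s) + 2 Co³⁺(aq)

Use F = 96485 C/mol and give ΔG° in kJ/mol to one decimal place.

+430.3 kJ/mol

As written, Cd²⁺/Cd is reduced (cathode) and Co³⁺/Co²⁺ is oxidised (anode), so E°cell = (-0.39) − (+1.84) = -2.23 V.
Balancing electrons gives n = 2.
ΔG° = −nFE° = −(2)(96485)(-2.23) = 430,323 J = +430.3 kJ/mol.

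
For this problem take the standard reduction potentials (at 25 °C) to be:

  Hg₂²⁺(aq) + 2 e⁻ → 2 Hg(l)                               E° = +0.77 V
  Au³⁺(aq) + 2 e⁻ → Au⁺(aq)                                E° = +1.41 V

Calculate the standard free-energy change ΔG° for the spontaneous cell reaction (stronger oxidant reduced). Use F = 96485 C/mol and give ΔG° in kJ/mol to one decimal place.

Au³⁺/Au⁺ (E° = +1.41 V) is the cathode; Hg₂²⁺/Hg (E° = +0.77 V) is the anode, so E°cell = +0.64 V.
Balancing electrons gives n = 2 (lcm of 2 and 2).
ΔG° = −nFE° = −(2)(96485)(+0.64) = -123,501 J = -123.5 kJ/mol.

-123.5 kJ/mol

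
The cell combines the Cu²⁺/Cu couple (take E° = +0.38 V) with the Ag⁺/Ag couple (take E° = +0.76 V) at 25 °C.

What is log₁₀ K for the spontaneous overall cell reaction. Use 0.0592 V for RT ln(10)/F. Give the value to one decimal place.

12.8

Cathode: Ag⁺/Ag; anode: Cu²⁺/Cu. E°cell = +0.38 V, n = 2.
log K = nE°cell / 0.0592 = (2)(+0.38) / 0.0592 = 12.8.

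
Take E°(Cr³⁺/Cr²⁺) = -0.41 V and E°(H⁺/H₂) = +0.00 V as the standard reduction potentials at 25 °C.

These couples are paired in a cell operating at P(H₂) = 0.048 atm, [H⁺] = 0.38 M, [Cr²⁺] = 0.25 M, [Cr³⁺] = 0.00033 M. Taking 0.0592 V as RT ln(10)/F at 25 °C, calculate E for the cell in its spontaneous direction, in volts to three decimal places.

+0.595 V

H⁺/H₂ is the cathode (higher E°), Cr³⁺/Cr²⁺ the anode: E°cell = +0.00 − (-0.41) = +0.41 V, n = 2.
Overall: 2 H⁺(aq) + 2 Cr²⁺(aq) → H₂(g) + 2 Cr³⁺(aq)
Q = P(H₂)·[Cr³⁺]^2 / ([H⁺]^2·[Cr²⁺]^2); log Q = -6.237.
E = E° − (0.0592/n) log Q = +0.41 − (0.0592/2)(-6.237) = +0.595 V.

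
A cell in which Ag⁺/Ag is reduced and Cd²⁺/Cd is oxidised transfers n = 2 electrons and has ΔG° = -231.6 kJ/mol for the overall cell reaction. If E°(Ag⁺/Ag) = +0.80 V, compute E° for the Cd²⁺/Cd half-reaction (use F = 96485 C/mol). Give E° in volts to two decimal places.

E°cell = −ΔG°/(nF) = −(-231.6×10³)/((2)(96485)) = +1.200 V.
Since Ag⁺/Ag is the cathode and Cd²⁺/Cd the anode, E°cell = E°(Ag⁺/Ag) − E°(Cd²⁺/Cd).
So E°(Cd²⁺/Cd) = E°(Ag⁺/Ag) − E°cell = (+0.80) − (+1.200) = -0.40 V.

-0.40 V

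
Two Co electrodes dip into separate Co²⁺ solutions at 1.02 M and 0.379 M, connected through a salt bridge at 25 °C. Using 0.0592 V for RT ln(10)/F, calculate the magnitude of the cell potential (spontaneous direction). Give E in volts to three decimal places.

+0.013 V

For a concentration cell E°cell = 0. The 1.02 M side is the cathode (reduction is favoured where [Co²⁺] is higher).
With n = 2, E = −(0.0592/2) log([Co²⁺]ₐₙ/[Co²⁺]꜀ₐₜ) = −(0.0592/2) log(0.379/1.02) = −(0.0592/2)(-0.430) = +0.013 V.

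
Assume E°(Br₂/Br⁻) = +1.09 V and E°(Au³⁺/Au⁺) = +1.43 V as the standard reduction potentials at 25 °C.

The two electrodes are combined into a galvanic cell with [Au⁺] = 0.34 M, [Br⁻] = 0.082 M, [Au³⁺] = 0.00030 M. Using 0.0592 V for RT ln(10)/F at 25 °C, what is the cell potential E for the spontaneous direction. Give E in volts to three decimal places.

+0.185 V

Au³⁺/Au⁺ is the cathode (higher E°), Br₂/Br⁻ the anode: E°cell = +1.43 − (+1.09) = +0.34 V, n = 2.
Overall: Au³⁺(aq) + 2 Br⁻(aq) → Au⁺(aq) + Br₂(l)
Q = [Au⁺] / ([Au³⁺]·[Br⁻]^2); log Q = 5.227.
E = E° − (0.0592/n) log Q = +0.34 − (0.0592/2)(5.227) = +0.185 V.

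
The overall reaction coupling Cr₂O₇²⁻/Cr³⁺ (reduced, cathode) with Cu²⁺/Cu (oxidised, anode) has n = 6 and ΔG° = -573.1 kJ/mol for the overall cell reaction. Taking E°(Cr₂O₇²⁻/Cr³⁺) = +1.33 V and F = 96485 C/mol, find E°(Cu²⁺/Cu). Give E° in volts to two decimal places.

E°cell = −ΔG°/(nF) = −(-573.1×10³)/((6)(96485)) = +0.990 V.
Since Cr₂O₇²⁻/Cr³⁺ is the cathode and Cu²⁺/Cu the anode, E°cell = E°(Cr₂O₇²⁻/Cr³⁺) − E°(Cu²⁺/Cu).
So E°(Cu²⁺/Cu) = E°(Cr₂O₇²⁻/Cr³⁺) − E°cell = (+1.33) − (+0.990) = +0.34 V.

+0.34 V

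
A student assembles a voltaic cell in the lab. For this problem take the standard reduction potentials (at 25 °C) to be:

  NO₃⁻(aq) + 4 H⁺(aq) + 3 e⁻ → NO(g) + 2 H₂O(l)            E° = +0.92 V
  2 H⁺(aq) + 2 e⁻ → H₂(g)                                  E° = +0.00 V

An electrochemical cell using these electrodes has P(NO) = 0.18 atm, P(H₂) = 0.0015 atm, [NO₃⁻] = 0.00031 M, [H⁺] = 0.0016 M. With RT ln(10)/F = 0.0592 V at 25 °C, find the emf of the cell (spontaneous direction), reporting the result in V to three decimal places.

+0.727 V

NO₃⁻/NO is the cathode (higher E°), H⁺/H₂ the anode: E°cell = +0.92 − (+0.00) = +0.92 V, n = 6.
Overall: 2 NO₃⁻(aq) + 2 H⁺(aq) + 3 H₂(g) → 2 NO(g) + 4 H₂O(l)
Q = P(NO)^2 / ([NO₃⁻]^2·[H⁺]^2·P(H₂)^3); log Q = 19.591.
E = E° − (0.0592/n) log Q = +0.92 − (0.0592/6)(19.591) = +0.727 V.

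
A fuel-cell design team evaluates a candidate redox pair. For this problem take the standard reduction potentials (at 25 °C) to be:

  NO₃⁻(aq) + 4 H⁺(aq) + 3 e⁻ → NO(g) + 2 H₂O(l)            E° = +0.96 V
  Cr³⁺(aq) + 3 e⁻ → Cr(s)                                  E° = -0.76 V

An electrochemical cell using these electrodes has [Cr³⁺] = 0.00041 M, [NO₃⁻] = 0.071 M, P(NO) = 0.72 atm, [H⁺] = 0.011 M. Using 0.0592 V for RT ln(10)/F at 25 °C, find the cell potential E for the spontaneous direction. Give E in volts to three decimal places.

NO₃⁻/NO is the cathode (higher E°), Cr³⁺/Cr the anode: E°cell = +0.96 − (-0.76) = +1.72 V, n = 3.
Overall: NO₃⁻(aq) + 4 H⁺(aq) + Cr(s) → NO(g) + 2 H₂O(l) + Cr³⁺(aq)
Q = P(NO)·[Cr³⁺] / ([NO₃⁻]·[H⁺]^4); log Q = 5.453.
E = E° − (0.0592/n) log Q = +1.72 − (0.0592/3)(5.453) = +1.612 V.

+1.612 V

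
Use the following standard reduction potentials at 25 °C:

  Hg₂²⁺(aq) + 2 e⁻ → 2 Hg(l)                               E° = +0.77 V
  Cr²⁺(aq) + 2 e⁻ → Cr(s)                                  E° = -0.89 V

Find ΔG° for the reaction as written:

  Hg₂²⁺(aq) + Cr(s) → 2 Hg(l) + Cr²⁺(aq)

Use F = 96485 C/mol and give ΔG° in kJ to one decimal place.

-320.3 kJ

As written, Hg₂²⁺/Hg is reduced (cathode) and Cr²⁺/Cr is oxidised (anode), so E°cell = (+0.77) − (-0.89) = +1.66 V.
Balancing electrons gives n = 2.
ΔG° = −nFE° = −(2)(96485)(+1.66) = -320,330 J = -320.3 kJ.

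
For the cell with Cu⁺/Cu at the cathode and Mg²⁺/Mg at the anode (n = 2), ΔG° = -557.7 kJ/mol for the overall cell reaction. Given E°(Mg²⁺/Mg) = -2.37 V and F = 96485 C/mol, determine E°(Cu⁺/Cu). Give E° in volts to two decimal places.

E°cell = −ΔG°/(nF) = −(-557.7×10³)/((2)(96485)) = +2.890 V.
Since Cu⁺/Cu is the cathode and Mg²⁺/Mg the anode, E°cell = E°(Cu⁺/Cu) − E°(Mg²⁺/Mg).
So E°(Cu⁺/Cu) = E°cell + E°(Mg²⁺/Mg) = +2.890 + (-2.37) = +0.52 V.

+0.52 V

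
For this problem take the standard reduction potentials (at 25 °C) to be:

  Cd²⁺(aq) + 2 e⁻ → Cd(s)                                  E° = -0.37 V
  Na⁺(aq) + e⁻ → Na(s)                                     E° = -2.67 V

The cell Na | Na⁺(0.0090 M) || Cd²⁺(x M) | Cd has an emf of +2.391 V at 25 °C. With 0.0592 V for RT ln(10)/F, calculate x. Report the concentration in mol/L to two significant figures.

Cd²⁺/Cd is the cathode, Na⁺/Na the anode: E°cell = +2.30 V, n = 2.
Overall reaction: Cd²⁺(aq) + 2 Na(s) → Cd(s) + 2 Na⁺(aq); Q = [Na⁺]^2/[Cd²⁺]^1.
From E = E° − (0.0592/n) log Q: log Q = (E° − E)·n/0.0592 = (+2.30 − (+2.391))·2/0.0592 = -3.0743.
So 1·log[Cd²⁺] = 2·log(0.009) − log Q = -4.0915 − (-3.0743) = -1.0172; [Cd²⁺] = 10^(-1.0172) ≈ 0.096 M.

0.096 M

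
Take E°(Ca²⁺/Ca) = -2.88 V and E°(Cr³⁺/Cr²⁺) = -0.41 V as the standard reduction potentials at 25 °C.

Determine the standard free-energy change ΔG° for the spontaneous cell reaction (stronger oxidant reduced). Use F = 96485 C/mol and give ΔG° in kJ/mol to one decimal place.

-476.6 kJ/mol

Cr³⁺/Cr²⁺ (E° = -0.41 V) is the cathode; Ca²⁺/Ca (E° = -2.88 V) is the anode, so E°cell = +2.47 V.
Balancing electrons gives n = 2 (lcm of 1 and 2).
ΔG° = −nFE° = −(2)(96485)(+2.47) = -476,636 J = -476.6 kJ/mol.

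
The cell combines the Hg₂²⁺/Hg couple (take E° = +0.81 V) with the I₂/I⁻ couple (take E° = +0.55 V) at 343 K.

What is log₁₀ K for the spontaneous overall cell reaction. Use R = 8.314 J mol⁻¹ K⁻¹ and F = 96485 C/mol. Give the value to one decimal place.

Cathode: Hg₂²⁺/Hg; anode: I₂/I⁻. E°cell = (+0.81) − (+0.55) = +0.26 V, with n = 2.
ΔG° = −nFE° = −RT ln K, so ln K = nFE°/(RT) = (2)(96485)(+0.26) / ((8.314)(343)) = 17.594.
log₁₀ K = 17.594 / ln 10 = 7.6.

7.6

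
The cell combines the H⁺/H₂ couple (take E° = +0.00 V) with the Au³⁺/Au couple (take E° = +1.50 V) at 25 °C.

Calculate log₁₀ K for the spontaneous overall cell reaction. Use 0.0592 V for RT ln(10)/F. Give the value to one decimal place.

152.0

Cathode: Au³⁺/Au; anode: H⁺/H₂. E°cell = +1.50 V, n = 6.
log K = nE°cell / 0.0592 = (6)(+1.50) / 0.0592 = 152.0.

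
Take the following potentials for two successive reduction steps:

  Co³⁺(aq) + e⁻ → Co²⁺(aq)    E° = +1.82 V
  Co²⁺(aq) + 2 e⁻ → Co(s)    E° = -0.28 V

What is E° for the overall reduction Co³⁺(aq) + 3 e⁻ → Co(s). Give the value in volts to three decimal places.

+0.420 V

Adding the free-energy changes (−nFE°) of the two steps gives −n₃FE°₃ = −n₁FE°₁ − n₂FE°₂.
E°₃ = (1×+1.82 + 2×-0.28) / 3 = (+1.260) / 3 = +0.420 V.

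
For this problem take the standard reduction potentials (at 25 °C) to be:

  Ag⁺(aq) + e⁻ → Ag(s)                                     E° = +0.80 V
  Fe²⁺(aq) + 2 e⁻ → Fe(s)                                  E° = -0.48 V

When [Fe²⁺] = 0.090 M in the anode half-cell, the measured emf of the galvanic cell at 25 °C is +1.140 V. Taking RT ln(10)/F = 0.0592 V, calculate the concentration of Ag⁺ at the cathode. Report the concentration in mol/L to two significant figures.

0.0013 M

Ag⁺/Ag is the cathode, Fe²⁺/Fe the anode: E°cell = +1.28 V, n = 2.
Overall reaction: 2 Ag⁺(aq) + Fe(s) → 2 Ag(s) + Fe²⁺(aq); Q = [Fe²⁺]^1/[Ag⁺]^2.
From E = E° − (0.0592/n) log Q: log Q = (E° − E)·n/0.0592 = (+1.28 − (+1.140))·2/0.0592 = 4.7297.
So 2·log[Ag⁺] = 1·log(0.09) − log Q = -1.0458 − (4.7297) = -5.7755; log[Ag⁺] = -5.7755 / 2 = -2.8878; [Ag⁺] = 10^(-2.8878) ≈ 0.0013 M.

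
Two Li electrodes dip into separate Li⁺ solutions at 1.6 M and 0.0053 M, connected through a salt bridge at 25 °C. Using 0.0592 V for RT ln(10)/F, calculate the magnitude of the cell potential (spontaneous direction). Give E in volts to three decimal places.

+0.147 V

For a concentration cell E°cell = 0. The 1.6 M side is the cathode (reduction is favoured where [Li⁺] is higher).
With n = 1, E = −(0.0592/1) log([Li⁺]ₐₙ/[Li⁺]꜀ₐₜ) = −(0.0592/1) log(0.0053/1.6) = −(0.0592/1)(-2.480) = +0.147 V.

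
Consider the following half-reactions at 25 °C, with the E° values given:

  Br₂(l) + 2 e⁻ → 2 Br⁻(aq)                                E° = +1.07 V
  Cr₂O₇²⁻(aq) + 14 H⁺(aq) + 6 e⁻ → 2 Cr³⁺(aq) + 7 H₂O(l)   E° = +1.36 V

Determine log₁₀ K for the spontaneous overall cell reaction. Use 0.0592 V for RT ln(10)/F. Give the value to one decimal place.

29.4

Cathode: Cr₂O₇²⁻/Cr³⁺; anode: Br₂/Br⁻. E°cell = +0.29 V, n = 6.
log K = nE°cell / 0.0592 = (6)(+0.29) / 0.0592 = 29.4.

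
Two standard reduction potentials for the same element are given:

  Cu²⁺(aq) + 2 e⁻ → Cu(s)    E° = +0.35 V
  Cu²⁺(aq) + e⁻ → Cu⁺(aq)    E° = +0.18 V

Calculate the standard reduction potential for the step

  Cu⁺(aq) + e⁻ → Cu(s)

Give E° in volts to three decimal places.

+0.520 V

Sequential free energies add, so n₃E°₃ = n₁E°₁ + n₂E°₂.
With n₃ = 2, and the known step contributing 1×(+0.18) V, the unknown satisfies 1·E° = 2×(+0.35) − 1×(+0.18) = +0.520.
E° = +0.520 / 1 = +0.520 V.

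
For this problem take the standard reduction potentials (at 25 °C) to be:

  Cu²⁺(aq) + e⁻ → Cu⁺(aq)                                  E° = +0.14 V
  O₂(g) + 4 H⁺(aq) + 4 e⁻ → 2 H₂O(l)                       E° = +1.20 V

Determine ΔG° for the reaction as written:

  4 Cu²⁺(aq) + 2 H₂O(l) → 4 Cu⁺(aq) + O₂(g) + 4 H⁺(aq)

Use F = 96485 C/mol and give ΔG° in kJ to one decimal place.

+409.1 kJ

As written, Cu²⁺/Cu⁺ is reduced (cathode) and O₂/H₂O is oxidised (anode), so E°cell = (+0.14) − (+1.20) = -1.06 V.
Balancing electrons gives n = 4.
ΔG° = −nFE° = −(4)(96485)(-1.06) = 409,096 J = +409.1 kJ.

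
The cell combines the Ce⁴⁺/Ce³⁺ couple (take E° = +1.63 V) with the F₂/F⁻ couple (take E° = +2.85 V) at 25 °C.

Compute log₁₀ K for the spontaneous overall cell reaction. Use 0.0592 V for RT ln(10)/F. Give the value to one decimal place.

Cathode: F₂/F⁻; anode: Ce⁴⁺/Ce³⁺. E°cell = +1.22 V, n = 2.
log K = nE°cell / 0.0592 = (2)(+1.22) / 0.0592 = 41.2.

41.2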